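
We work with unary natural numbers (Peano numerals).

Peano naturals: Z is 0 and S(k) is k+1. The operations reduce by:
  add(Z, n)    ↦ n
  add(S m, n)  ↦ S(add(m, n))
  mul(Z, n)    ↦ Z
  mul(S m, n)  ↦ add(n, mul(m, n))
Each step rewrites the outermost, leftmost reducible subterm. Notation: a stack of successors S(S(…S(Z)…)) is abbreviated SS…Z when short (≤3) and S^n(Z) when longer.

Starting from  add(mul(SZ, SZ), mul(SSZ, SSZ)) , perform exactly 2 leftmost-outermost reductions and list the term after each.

  start: add(mul(SZ, SZ), mul(SSZ, SSZ))
  step 1: add(add(SZ, mul(Z, SZ)), mul(SSZ, SSZ))
  step 2: add(S(add(Z, mul(Z, SZ))), mul(SSZ, SSZ))

Answer: after 2 steps: add(S(add(Z, mul(Z, SZ))), mul(SSZ, SSZ))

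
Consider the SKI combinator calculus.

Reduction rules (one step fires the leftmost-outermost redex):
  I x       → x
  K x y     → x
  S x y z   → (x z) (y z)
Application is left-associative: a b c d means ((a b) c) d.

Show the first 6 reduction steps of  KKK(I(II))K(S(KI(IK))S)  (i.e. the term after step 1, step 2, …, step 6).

Answer: after 6 steps: SIS

Derivation:
  start: KKK(I(II))K(S(KI(IK))S)
  →1  K(I(II))K(S(KI(IK))S)
  →2  I(II)(S(KI(IK))S)
  →3  II(S(KI(IK))S)
  →4  I(S(KI(IK))S)
  →5  S(KI(IK))S
  →6  SIS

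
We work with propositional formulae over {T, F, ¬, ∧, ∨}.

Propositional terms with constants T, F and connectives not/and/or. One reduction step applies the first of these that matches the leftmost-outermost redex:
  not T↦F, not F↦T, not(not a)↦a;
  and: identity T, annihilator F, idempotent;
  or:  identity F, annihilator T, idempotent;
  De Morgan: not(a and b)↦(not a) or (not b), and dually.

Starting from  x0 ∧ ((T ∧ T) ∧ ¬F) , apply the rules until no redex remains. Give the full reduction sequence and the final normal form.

  start: x0 ∧ ((T ∧ T) ∧ ¬F)
  →1  x0 ∧ (T ∧ ¬F)
  →2  x0 ∧ ¬F
  →3  x0 ∧ T
  →4  x0

Answer: normal form = x0  (in 4 steps)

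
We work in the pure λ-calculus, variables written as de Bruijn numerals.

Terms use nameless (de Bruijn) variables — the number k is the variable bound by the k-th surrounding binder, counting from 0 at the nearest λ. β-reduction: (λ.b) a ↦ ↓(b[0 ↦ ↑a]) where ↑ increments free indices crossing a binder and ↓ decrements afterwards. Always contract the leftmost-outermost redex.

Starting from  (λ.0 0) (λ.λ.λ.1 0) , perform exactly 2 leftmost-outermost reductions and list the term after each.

Answer: after 2 steps: λ.λ.1 0

Derivation:
  start: (λ.0 0) (λ.λ.λ.1 0)
  step 1: (λ.λ.λ.1 0) (λ.λ.λ.1 0)
  step 2: λ.λ.1 0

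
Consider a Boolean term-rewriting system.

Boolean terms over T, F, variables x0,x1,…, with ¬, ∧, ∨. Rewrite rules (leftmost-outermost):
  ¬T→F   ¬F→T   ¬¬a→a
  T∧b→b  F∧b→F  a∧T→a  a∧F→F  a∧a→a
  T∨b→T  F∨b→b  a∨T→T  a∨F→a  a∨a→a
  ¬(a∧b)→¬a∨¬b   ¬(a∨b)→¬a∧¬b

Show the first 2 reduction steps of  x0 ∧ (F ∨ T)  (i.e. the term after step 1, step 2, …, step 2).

Answer: after 2 steps: x0

Reduction:
  start: x0 ∧ (F ∨ T)
  [1] x0 ∧ T
  [2] x0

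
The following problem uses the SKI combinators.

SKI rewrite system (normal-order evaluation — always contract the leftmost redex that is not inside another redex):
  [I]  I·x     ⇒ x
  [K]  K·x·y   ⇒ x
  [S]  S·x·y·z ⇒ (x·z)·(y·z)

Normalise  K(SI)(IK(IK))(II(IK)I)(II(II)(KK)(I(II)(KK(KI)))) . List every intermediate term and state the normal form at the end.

Answer: normal form = KI  (in 12 steps)

Derivation:
  start: K(SI)(IK(IK))(II(IK)I)(II(II)(KK)(I(II)(KK(KI))))
  →1  SI(II(IK)I)(II(II)(KK)(I(II)(KK(KI))))
  →2  I(II(II)(KK)(I(II)(KK(KI))))(II(IK)I(II(II)(KK)(I(II)(KK(KI)))))
  →3  II(II)(KK)(I(II)(KK(KI)))(II(IK)I(II(II)(KK)(I(II)(KK(KI)))))
  →4  I(II)(KK)(I(II)(KK(KI)))(II(IK)I(II(II)(KK)(I(II)(KK(KI)))))
  →5  II(KK)(I(II)(KK(KI)))(II(IK)I(II(II)(KK)(I(II)(KK(KI)))))
  →6  I(KK)(I(II)(KK(KI)))(II(IK)I(II(II)(KK)(I(II)(KK(KI)))))
  →7  KK(I(II)(KK(KI)))(II(IK)I(II(II)(KK)(I(II)(KK(KI)))))
  →8  K(II(IK)I(II(II)(KK)(I(II)(KK(KI)))))
  →9  K(I(IK)I(II(II)(KK)(I(II)(KK(KI)))))
  →10  K(IKI(II(II)(KK)(I(II)(KK(KI)))))
  →11  K(KI(II(II)(KK)(I(II)(KK(KI)))))
  →12  KI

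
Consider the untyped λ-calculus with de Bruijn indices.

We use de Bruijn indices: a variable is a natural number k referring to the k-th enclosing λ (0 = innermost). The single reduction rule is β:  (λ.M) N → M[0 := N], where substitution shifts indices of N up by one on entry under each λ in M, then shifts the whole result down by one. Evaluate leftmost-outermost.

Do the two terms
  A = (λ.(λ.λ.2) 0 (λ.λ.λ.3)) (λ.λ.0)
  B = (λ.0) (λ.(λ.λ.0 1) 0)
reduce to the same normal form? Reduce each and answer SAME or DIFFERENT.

Term A:
  start: (λ.(λ.λ.2) 0 (λ.λ.λ.3)) (λ.λ.0)
  step 1: (λ.λ.λ.λ.0) (λ.λ.0) (λ.λ.λ.λ.λ.0)
  step 2: (λ.λ.λ.0) (λ.λ.λ.λ.λ.0)
  step 3: λ.λ.0

Term B:
  start: (λ.0) (λ.(λ.λ.0 1) 0)
  step 1: λ.(λ.λ.0 1) 0
  step 2: λ.λ.0 1

Answer: DIFFERENT — A ⇓ λ.λ.0, B ⇓ λ.λ.0 1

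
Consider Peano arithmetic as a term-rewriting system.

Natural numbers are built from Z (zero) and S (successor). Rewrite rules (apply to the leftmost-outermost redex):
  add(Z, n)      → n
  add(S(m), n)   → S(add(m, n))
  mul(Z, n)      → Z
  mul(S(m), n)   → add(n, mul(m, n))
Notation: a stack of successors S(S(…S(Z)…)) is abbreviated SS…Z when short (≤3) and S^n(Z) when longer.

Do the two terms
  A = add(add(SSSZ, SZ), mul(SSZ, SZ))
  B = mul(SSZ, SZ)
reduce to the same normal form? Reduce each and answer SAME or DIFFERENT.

Term A:
  start: add(add(SSSZ, SZ), mul(SSZ, SZ))
  step 1: add(S(add(SSZ, SZ)), mul(SSZ, SZ))
  step 2: S(add(add(SSZ, SZ), mul(SSZ, SZ)))
  step 3: S(add(S(add(SZ, SZ)), mul(SSZ, SZ)))
  step 4: S(S(add(add(SZ, SZ), mul(SSZ, SZ))))
  step 5: S(S(add(S(add(Z, SZ)), mul(SSZ, SZ))))
  step 6: S(S(S(add(add(Z, SZ), mul(SSZ, SZ)))))
  step 7: S(S(S(add(SZ, mul(SSZ, SZ)))))
  step 8: S(S(S(S(add(Z, mul(SSZ, SZ))))))
  step 9: S(S(S(S(mul(SSZ, SZ)))))
  step 10: S(S(S(S(add(SZ, mul(SZ, SZ))))))
  step 11: S(S(S(S(S(add(Z, mul(SZ, SZ)))))))
  step 12: S(S(S(S(S(mul(SZ, SZ))))))
  step 13: S(S(S(S(S(add(SZ, mul(Z, SZ)))))))
  step 14: S(S(S(S(S(S(add(Z, mul(Z, SZ))))))))
  step 15: S(S(S(S(S(S(mul(Z, SZ)))))))
  step 16: S^6(Z)

Term B:
  start: mul(SSZ, SZ)
  step 1: add(SZ, mul(SZ, SZ))
  step 2: S(add(Z, mul(SZ, SZ)))
  step 3: S(mul(SZ, SZ))
  step 4: S(add(SZ, mul(Z, SZ)))
  step 5: S(S(add(Z, mul(Z, SZ))))
  step 6: S(S(mul(Z, SZ)))
  step 7: SSZ

Answer: DIFFERENT — A ⇓ S^6(Z), B ⇓ SSZ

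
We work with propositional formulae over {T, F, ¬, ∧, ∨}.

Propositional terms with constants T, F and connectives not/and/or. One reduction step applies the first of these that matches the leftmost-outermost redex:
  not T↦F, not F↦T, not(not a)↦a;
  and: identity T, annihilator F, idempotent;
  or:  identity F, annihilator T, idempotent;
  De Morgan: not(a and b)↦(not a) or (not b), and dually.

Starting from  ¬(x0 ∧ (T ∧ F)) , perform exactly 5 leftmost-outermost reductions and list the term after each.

Answer: after 5 steps: ¬x0 ∨ T

Derivation:
  start: ¬(x0 ∧ (T ∧ F))
  step 1: ¬x0 ∨ ¬(T ∧ F)
  step 2: ¬x0 ∨ (¬T ∨ ¬F)
  step 3: ¬x0 ∨ (F ∨ ¬F)
  step 4: ¬x0 ∨ ¬F
  step 5: ¬x0 ∨ T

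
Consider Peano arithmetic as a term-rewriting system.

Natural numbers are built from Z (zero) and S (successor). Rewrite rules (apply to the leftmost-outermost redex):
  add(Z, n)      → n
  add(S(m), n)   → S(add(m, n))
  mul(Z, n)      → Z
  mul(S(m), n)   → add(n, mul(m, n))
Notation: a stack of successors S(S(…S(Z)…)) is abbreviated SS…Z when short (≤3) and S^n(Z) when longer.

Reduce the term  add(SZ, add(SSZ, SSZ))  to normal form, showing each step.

  start: add(SZ, add(SSZ, SSZ))
  step 1: S(add(Z, add(SSZ, SSZ)))
  step 2: S(add(SSZ, SSZ))
  step 3: S(S(add(SZ, SSZ)))
  step 4: S(S(S(add(Z, SSZ))))
  step 5: S^5(Z)

Answer: normal form = S^5(Z)  (in 5 steps)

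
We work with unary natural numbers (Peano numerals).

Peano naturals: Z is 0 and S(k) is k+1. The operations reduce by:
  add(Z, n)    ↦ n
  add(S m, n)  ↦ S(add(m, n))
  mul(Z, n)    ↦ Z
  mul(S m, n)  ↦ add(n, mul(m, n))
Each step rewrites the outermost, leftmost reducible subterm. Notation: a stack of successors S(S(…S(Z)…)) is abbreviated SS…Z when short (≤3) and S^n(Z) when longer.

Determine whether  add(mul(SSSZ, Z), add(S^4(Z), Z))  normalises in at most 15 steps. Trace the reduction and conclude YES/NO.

Answer: YES — reaches normal form S^4(Z) in 13 ≤ 15 steps

Reduction:
  start: add(mul(SSSZ, Z), add(S^4(Z), Z))
  step 1: add(add(Z, mul(SSZ, Z)), add(S^4(Z), Z))
  step 2: add(mul(SSZ, Z), add(S^4(Z), Z))
  step 3: add(add(Z, mul(SZ, Z)), add(S^4(Z), Z))
  step 4: add(mul(SZ, Z), add(S^4(Z), Z))
  step 5: add(add(Z, mul(Z, Z)), add(S^4(Z), Z))
  step 6: add(mul(Z, Z), add(S^4(Z), Z))
  step 7: add(Z, add(S^4(Z), Z))
  step 8: add(S^4(Z), Z)
  step 9: S(add(SSSZ, Z))
  step 10: S(S(add(SSZ, Z)))
  step 11: S(S(S(add(SZ, Z))))
  step 12: S(S(S(S(add(Z, Z)))))
  step 13: S^4(Z)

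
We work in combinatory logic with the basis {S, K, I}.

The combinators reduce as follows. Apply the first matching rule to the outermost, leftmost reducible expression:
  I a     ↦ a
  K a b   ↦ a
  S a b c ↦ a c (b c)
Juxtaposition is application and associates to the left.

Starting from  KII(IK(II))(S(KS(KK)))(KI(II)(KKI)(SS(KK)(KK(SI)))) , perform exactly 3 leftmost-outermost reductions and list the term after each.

Answer: after 3 steps: K(II)(S(KS(KK)))(KI(II)(KKI)(SS(KK)(KK(SI))))

Reduction:
  start: KII(IK(II))(S(KS(KK)))(KI(II)(KKI)(SS(KK)(KK(SI))))
  →1  I(IK(II))(S(KS(KK)))(KI(II)(KKI)(SS(KK)(KK(SI))))
  →2  IK(II)(S(KS(KK)))(KI(II)(KKI)(SS(KK)(KK(SI))))
  →3  K(II)(S(KS(KK)))(KI(II)(KKI)(SS(KK)(KK(SI))))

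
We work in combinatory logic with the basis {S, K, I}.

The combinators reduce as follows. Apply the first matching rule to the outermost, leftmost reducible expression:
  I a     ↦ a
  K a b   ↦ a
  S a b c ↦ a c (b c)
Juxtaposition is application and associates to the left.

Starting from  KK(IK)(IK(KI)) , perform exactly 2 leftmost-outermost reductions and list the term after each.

Answer: after 2 steps: K(K(KI))

Working:
  start: KK(IK)(IK(KI))
  step 1: K(IK(KI))
  step 2: K(K(KI))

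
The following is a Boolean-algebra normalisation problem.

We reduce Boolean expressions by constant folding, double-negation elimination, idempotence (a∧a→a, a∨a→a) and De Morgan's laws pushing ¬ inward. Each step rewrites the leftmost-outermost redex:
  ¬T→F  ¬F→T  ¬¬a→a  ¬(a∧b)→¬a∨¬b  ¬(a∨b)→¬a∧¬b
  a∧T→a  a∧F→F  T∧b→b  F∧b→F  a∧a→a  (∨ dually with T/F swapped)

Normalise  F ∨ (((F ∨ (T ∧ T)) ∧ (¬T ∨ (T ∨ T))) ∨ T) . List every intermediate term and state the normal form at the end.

Answer: normal form = T  (in 2 steps)

Derivation:
  start: F ∨ (((F ∨ (T ∧ T)) ∧ (¬T ∨ (T ∨ T))) ∨ T)
  step 1: ((F ∨ (T ∧ T)) ∧ (¬T ∨ (T ∨ T))) ∨ T
  step 2: T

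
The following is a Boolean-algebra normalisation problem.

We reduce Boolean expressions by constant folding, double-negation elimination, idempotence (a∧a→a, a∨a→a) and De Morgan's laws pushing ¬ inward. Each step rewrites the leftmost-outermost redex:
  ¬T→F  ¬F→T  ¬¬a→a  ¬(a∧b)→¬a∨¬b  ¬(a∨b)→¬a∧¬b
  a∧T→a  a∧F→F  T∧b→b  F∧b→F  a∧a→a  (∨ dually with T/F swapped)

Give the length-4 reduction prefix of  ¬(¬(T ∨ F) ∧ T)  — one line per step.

  start: ¬(¬(T ∨ F) ∧ T)
  [1] ¬¬(T ∨ F) ∨ ¬T
  [2] (T ∨ F) ∨ ¬T
  [3] T ∨ ¬T
  [4] T

Answer: after 4 steps: T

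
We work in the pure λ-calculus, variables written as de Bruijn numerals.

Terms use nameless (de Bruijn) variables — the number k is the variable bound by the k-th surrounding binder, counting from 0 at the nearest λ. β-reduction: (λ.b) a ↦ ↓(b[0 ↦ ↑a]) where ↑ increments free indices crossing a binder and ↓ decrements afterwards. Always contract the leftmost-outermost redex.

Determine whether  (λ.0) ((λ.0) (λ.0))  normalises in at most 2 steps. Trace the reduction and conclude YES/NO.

  start: (λ.0) ((λ.0) (λ.0))
  step 1: (λ.0) (λ.0)
  step 2: λ.0

Answer: YES — reaches normal form λ.0 in 2 ≤ 2 steps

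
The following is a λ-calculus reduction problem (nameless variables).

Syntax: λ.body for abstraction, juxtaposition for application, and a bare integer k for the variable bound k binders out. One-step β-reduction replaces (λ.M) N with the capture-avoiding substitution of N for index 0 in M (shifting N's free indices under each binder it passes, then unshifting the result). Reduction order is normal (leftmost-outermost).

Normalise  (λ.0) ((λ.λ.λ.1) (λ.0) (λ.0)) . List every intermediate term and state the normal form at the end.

  start: (λ.0) ((λ.λ.λ.1) (λ.0) (λ.0))
  →1  (λ.λ.λ.1) (λ.0) (λ.0)
  →2  (λ.λ.1) (λ.0)
  →3  λ.λ.0

Answer: normal form = λ.λ.0  (in 3 steps)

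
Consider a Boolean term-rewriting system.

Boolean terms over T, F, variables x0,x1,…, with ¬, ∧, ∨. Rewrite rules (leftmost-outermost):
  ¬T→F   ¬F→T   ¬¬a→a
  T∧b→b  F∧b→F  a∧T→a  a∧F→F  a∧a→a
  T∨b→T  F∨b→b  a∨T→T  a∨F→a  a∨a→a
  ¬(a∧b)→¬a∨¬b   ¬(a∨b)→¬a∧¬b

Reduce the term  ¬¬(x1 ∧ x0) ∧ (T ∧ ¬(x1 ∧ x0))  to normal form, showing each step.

Answer: normal form = (x1 ∧ x0) ∧ (¬x1 ∨ ¬x0)  (in 3 steps)

Working:
  start: ¬¬(x1 ∧ x0) ∧ (T ∧ ¬(x1 ∧ x0))
  →1  (x1 ∧ x0) ∧ (T ∧ ¬(x1 ∧ x0))
  →2  (x1 ∧ x0) ∧ ¬(x1 ∧ x0)
  →3  (x1 ∧ x0) ∧ (¬x1 ∨ ¬x0)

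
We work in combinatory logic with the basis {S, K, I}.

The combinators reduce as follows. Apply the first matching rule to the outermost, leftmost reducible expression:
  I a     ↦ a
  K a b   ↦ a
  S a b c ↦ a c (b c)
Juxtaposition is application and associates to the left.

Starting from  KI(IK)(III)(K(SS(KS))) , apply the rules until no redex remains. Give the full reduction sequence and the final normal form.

Answer: normal form = K(SS(KS))  (in 5 steps)

Working:
  start: KI(IK)(III)(K(SS(KS)))
  →1  I(III)(K(SS(KS)))
  →2  III(K(SS(KS)))
  →3  II(K(SS(KS)))
  →4  I(K(SS(KS)))
  →5  K(SS(KS))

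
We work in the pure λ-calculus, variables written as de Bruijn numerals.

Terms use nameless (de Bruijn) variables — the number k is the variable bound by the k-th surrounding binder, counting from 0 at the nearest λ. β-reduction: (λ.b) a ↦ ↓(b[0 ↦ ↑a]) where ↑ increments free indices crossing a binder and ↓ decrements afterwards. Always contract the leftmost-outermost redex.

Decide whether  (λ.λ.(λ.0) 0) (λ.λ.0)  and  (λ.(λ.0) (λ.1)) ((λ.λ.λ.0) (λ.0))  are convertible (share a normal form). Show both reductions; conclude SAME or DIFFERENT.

Term A:
  start: (λ.λ.(λ.0) 0) (λ.λ.0)
  [1] λ.(λ.0) 0
  [2] λ.0

Term B:
  start: (λ.(λ.0) (λ.1)) ((λ.λ.λ.0) (λ.0))
  [1] (λ.0) (λ.(λ.λ.λ.0) (λ.0))
  [2] λ.(λ.λ.λ.0) (λ.0)
  [3] λ.λ.λ.0

Answer: DIFFERENT — A ⇓ λ.0, B ⇓ λ.λ.λ.0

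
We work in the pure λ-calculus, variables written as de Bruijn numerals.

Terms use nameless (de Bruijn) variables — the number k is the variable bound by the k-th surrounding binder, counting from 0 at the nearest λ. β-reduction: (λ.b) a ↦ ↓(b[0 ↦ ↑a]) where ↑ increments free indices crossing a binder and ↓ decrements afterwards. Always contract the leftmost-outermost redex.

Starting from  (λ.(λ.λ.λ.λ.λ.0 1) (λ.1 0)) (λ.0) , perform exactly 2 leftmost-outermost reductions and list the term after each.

Answer: after 2 steps: λ.λ.λ.λ.0 1

Derivation:
  start: (λ.(λ.λ.λ.λ.λ.0 1) (λ.1 0)) (λ.0)
  [1] (λ.λ.λ.λ.λ.0 1) (λ.(λ.0) 0)
  [2] λ.λ.λ.λ.0 1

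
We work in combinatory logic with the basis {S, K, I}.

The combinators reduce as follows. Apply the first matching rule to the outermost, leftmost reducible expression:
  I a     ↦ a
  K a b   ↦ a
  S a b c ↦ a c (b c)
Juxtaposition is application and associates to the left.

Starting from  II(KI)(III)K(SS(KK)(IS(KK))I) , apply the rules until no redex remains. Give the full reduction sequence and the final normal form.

Answer: normal form = K(K(KI))  (in 11 steps)

Derivation:
  start: II(KI)(III)K(SS(KK)(IS(KK))I)
  →1  I(KI)(III)K(SS(KK)(IS(KK))I)
  →2  KI(III)K(SS(KK)(IS(KK))I)
  →3  IK(SS(KK)(IS(KK))I)
  →4  K(SS(KK)(IS(KK))I)
  →5  K(S(IS(KK))(KK(IS(KK)))I)
  →6  K(IS(KK)I(KK(IS(KK))I))
  →7  K(S(KK)I(KK(IS(KK))I))
  →8  K(KK(KK(IS(KK))I)(I(KK(IS(KK))I)))
  →9  K(K(I(KK(IS(KK))I)))
  →10  K(K(KK(IS(KK))I))
  →11  K(K(KI))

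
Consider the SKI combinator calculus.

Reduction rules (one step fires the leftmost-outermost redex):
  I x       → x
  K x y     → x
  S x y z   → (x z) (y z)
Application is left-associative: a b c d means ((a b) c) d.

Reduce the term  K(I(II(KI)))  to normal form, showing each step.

Answer: normal form = K(KI)  (in 3 steps)

Working:
  start: K(I(II(KI)))
  →1  K(II(KI))
  →2  K(I(KI))
  →3  K(KI)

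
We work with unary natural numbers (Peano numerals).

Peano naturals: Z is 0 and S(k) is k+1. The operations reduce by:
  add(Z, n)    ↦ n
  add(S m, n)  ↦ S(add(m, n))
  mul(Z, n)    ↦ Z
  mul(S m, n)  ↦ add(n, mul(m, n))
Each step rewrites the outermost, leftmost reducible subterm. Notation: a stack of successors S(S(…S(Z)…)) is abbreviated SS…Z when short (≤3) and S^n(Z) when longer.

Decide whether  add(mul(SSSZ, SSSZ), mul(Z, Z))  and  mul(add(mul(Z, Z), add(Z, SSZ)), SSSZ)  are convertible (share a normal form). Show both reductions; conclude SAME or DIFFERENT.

Term A:
  start: add(mul(SSSZ, SSSZ), mul(Z, Z))
  step 1: add(add(SSSZ, mul(SSZ, SSSZ)), mul(Z, Z))
  step 2: add(S(add(SSZ, mul(SSZ, SSSZ))), mul(Z, Z))
  step 3: S(add(add(SSZ, mul(SSZ, SSSZ)), mul(Z, Z)))
  step 4: S(add(S(add(SZ, mul(SSZ, SSSZ))), mul(Z, Z)))
  step 5: S(S(add(add(SZ, mul(SSZ, SSSZ)), mul(Z, Z))))
  step 6: S(S(add(S(add(Z, mul(SSZ, SSSZ))), mul(Z, Z))))
  step 7: S(S(S(add(add(Z, mul(SSZ, SSSZ)), mul(Z, Z)))))
  step 8: S(S(S(add(mul(SSZ, SSSZ), mul(Z, Z)))))
  step 9: S(S(S(add(add(SSSZ, mul(SZ, SSSZ)), mul(Z, Z)))))
  step 10: S(S(S(add(S(add(SSZ, mul(SZ, SSSZ))), mul(Z, Z)))))
  step 11: S(S(S(S(add(add(SSZ, mul(SZ, SSSZ)), mul(Z, Z))))))
  step 12: S(S(S(S(add(S(add(SZ, mul(SZ, SSSZ))), mul(Z, Z))))))
  step 13: S(S(S(S(S(add(add(SZ, mul(SZ, SSSZ)), mul(Z, Z)))))))
  step 14: S(S(S(S(S(add(S(add(Z, mul(SZ, SSSZ))), mul(Z, Z)))))))
  step 15: S(S(S(S(S(S(add(add(Z, mul(SZ, SSSZ)), mul(Z, Z))))))))
  step 16: S(S(S(S(S(S(add(mul(SZ, SSSZ), mul(Z, Z))))))))
  step 17: S(S(S(S(S(S(add(add(SSSZ, mul(Z, SSSZ)), mul(Z, Z))))))))
  step 18: S(S(S(S(S(S(add(S(add(SSZ, mul(Z, SSSZ))), mul(Z, Z))))))))
  step 19: S(S(S(S(S(S(S(add(add(SSZ, mul(Z, SSSZ)), mul(Z, Z)))))))))
  step 20: S(S(S(S(S(S(S(add(S(add(SZ, mul(Z, SSSZ))), mul(Z, Z)))))))))
  step 21: S(S(S(S(S(S(S(S(add(add(SZ, mul(Z, SSSZ)), mul(Z, Z))))))))))
  step 22: S(S(S(S(S(S(S(S(add(S(add(Z, mul(Z, SSSZ))), mul(Z, Z))))))))))
  step 23: S(S(S(S(S(S(S(S(S(add(add(Z, mul(Z, SSSZ)), mul(Z, Z)))))))))))
  step 24: S(S(S(S(S(S(S(S(S(add(mul(Z, SSSZ), mul(Z, Z)))))))))))
  step 25: S(S(S(S(S(S(S(S(S(add(Z, mul(Z, Z)))))))))))
  step 26: S(S(S(S(S(S(S(S(S(mul(Z, Z))))))))))
  step 27: S^9(Z)

Term B:
  start: mul(add(mul(Z, Z), add(Z, SSZ)), SSSZ)
  step 1: mul(add(Z, add(Z, SSZ)), SSSZ)
  step 2: mul(add(Z, SSZ), SSSZ)
  step 3: mul(SSZ, SSSZ)
  step 4: add(SSSZ, mul(SZ, SSSZ))
  step 5: S(add(SSZ, mul(SZ, SSSZ)))
  step 6: S(S(add(SZ, mul(SZ, SSSZ))))
  step 7: S(S(S(add(Z, mul(SZ, SSSZ)))))
  step 8: S(S(S(mul(SZ, SSSZ))))
  step 9: S(S(S(add(SSSZ, mul(Z, SSSZ)))))
  step 10: S(S(S(S(add(SSZ, mul(Z, SSSZ))))))
  step 11: S(S(S(S(S(add(SZ, mul(Z, SSSZ)))))))
  step 12: S(S(S(S(S(S(add(Z, mul(Z, SSSZ))))))))
  step 13: S(S(S(S(S(S(mul(Z, SSSZ)))))))
  step 14: S^6(Z)

Answer: DIFFERENT — A ⇓ S^9(Z), B ⇓ S^6(Z)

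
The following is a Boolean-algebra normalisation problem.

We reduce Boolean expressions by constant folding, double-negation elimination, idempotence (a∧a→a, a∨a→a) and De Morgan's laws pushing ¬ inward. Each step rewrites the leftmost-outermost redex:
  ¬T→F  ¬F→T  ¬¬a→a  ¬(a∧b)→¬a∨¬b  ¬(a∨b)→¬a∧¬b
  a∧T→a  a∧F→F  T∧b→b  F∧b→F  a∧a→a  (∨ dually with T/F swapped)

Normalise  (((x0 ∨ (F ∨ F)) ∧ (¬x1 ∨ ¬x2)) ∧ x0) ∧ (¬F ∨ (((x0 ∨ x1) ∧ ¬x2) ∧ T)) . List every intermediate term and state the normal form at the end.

Answer: normal form = (x0 ∧ (¬x1 ∨ ¬x2)) ∧ x0  (in 5 steps)

Working:
  start: (((x0 ∨ (F ∨ F)) ∧ (¬x1 ∨ ¬x2)) ∧ x0) ∧ (¬F ∨ (((x0 ∨ x1) ∧ ¬x2) ∧ T))
  →1  (((x0 ∨ F) ∧ (¬x1 ∨ ¬x2)) ∧ x0) ∧ (¬F ∨ (((x0 ∨ x1) ∧ ¬x2) ∧ T))
  →2  ((x0 ∧ (¬x1 ∨ ¬x2)) ∧ x0) ∧ (¬F ∨ (((x0 ∨ x1) ∧ ¬x2) ∧ T))
  →3  ((x0 ∧ (¬x1 ∨ ¬x2)) ∧ x0) ∧ (T ∨ (((x0 ∨ x1) ∧ ¬x2) ∧ T))
  →4  ((x0 ∧ (¬x1 ∨ ¬x2)) ∧ x0) ∧ T
  →5  (x0 ∧ (¬x1 ∨ ¬x2)) ∧ x0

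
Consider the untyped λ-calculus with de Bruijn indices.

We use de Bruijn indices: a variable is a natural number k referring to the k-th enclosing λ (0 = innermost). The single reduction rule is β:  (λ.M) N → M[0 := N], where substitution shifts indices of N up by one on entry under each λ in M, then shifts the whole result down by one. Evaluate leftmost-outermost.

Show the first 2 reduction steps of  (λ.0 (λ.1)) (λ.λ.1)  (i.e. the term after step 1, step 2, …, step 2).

Answer: after 2 steps: λ.λ.λ.λ.1

Reduction:
  start: (λ.0 (λ.1)) (λ.λ.1)
  step 1: (λ.λ.1) (λ.λ.λ.1)
  step 2: λ.λ.λ.λ.1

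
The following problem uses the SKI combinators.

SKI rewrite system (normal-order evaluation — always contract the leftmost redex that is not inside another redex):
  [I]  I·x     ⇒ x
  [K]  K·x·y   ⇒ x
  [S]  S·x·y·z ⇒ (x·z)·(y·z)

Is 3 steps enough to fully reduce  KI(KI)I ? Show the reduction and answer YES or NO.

  start: KI(KI)I
  [1] II
  [2] I

Answer: YES — reaches normal form I in 2 ≤ 3 steps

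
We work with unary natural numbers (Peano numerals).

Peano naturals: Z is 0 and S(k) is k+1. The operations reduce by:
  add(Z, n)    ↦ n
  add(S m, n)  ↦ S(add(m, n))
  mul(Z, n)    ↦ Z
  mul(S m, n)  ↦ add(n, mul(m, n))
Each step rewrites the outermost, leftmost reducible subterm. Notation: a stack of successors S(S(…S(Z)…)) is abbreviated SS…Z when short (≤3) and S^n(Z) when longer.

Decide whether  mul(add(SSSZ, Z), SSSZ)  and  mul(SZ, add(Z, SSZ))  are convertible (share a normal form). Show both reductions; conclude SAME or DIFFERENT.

Term A:
  start: mul(add(SSSZ, Z), SSSZ)
  [1] mul(S(add(SSZ, Z)), SSSZ)
  [2] add(SSSZ, mul(add(SSZ, Z), SSSZ))
  [3] S(add(SSZ, mul(add(SSZ, Z), SSSZ)))
  [4] S(S(add(SZ, mul(add(SSZ, Z), SSSZ))))
  [5] S(S(S(add(Z, mul(add(SSZ, Z), SSSZ)))))
  [6] S(S(S(mul(add(SSZ, Z), SSSZ))))
  [7] S(S(S(mul(S(add(SZ, Z)), SSSZ))))
  [8] S(S(S(add(SSSZ, mul(add(SZ, Z), SSSZ)))))
  [9] S(S(S(S(add(SSZ, mul(add(SZ, Z), SSSZ))))))
  [10] S(S(S(S(S(add(SZ, mul(add(SZ, Z), SSSZ)))))))
  [11] S(S(S(S(S(S(add(Z, mul(add(SZ, Z), SSSZ))))))))
  [12] S(S(S(S(S(S(mul(add(SZ, Z), SSSZ)))))))
  [13] S(S(S(S(S(S(mul(S(add(Z, Z)), SSSZ)))))))
  [14] S(S(S(S(S(S(add(SSSZ, mul(add(Z, Z), SSSZ))))))))
  [15] S(S(S(S(S(S(S(add(SSZ, mul(add(Z, Z), SSSZ)))))))))
  [16] S(S(S(S(S(S(S(S(add(SZ, mul(add(Z, Z), SSSZ))))))))))
  [17] S(S(S(S(S(S(S(S(S(add(Z, mul(add(Z, Z), SSSZ)))))))))))
  [18] S(S(S(S(S(S(S(S(S(mul(add(Z, Z), SSSZ))))))))))
  [19] S(S(S(S(S(S(S(S(S(mul(Z, SSSZ))))))))))
  [20] S^9(Z)

Term B:
  start: mul(SZ, add(Z, SSZ))
  [1] add(add(Z, SSZ), mul(Z, add(Z, SSZ)))
  [2] add(SSZ, mul(Z, add(Z, SSZ)))
  [3] S(add(SZ, mul(Z, add(Z, SSZ))))
  [4] S(S(add(Z, mul(Z, add(Z, SSZ)))))
  [5] S(S(mul(Z, add(Z, SSZ))))
  [6] SSZ

Answer: DIFFERENT — A ⇓ S^9(Z), B ⇓ SSZ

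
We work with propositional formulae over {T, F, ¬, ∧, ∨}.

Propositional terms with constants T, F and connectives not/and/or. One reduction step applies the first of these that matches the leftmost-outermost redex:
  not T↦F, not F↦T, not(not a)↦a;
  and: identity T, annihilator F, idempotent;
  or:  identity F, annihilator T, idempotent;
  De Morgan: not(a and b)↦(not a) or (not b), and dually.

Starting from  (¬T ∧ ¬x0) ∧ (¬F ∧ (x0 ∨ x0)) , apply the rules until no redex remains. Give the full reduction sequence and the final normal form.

  start: (¬T ∧ ¬x0) ∧ (¬F ∧ (x0 ∨ x0))
  step 1: (F ∧ ¬x0) ∧ (¬F ∧ (x0 ∨ x0))
  step 2: F ∧ (¬F ∧ (x0 ∨ x0))
  step 3: F

Answer: normal form = F  (in 3 steps)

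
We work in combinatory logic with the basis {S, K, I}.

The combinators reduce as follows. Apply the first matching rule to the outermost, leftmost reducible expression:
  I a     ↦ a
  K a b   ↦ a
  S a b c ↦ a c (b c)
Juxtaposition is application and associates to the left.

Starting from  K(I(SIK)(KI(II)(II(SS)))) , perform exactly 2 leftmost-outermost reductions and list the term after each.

Answer: after 2 steps: K(I(KI(II)(II(SS)))(K(KI(II)(II(SS)))))

Reduction:
  start: K(I(SIK)(KI(II)(II(SS))))
  [1] K(SIK(KI(II)(II(SS))))
  [2] K(I(KI(II)(II(SS)))(K(KI(II)(II(SS)))))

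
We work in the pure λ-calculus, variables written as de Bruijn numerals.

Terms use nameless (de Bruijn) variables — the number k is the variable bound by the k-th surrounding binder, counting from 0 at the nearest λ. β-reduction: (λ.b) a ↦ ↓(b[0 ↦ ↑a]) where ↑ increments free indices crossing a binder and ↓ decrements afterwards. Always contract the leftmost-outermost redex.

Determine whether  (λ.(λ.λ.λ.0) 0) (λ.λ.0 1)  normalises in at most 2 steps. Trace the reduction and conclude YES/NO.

Answer: YES — reaches normal form λ.λ.0 in 2 ≤ 2 steps

Derivation:
  start: (λ.(λ.λ.λ.0) 0) (λ.λ.0 1)
  [1] (λ.λ.λ.0) (λ.λ.0 1)
  [2] λ.λ.0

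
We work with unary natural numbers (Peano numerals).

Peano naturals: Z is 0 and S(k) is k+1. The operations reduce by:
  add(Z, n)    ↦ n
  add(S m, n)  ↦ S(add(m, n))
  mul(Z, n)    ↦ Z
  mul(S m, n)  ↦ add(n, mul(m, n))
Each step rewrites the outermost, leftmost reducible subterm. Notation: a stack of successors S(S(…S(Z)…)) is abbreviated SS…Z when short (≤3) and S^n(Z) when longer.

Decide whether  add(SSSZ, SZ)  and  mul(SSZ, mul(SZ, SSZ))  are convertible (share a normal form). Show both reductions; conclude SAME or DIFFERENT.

Term A:
  start: add(SSSZ, SZ)
  [1] S(add(SSZ, SZ))
  [2] S(S(add(SZ, SZ)))
  [3] S(S(S(add(Z, SZ))))
  [4] S^4(Z)

Term B:
  start: mul(SSZ, mul(SZ, SSZ))
  [1] add(mul(SZ, SSZ), mul(SZ, mul(SZ, SSZ)))
  [2] add(add(SSZ, mul(Z, SSZ)), mul(SZ, mul(SZ, SSZ)))
  [3] add(S(add(SZ, mul(Z, SSZ))), mul(SZ, mul(SZ, SSZ)))
  [4] S(add(add(SZ, mul(Z, SSZ)), mul(SZ, mul(SZ, SSZ))))
  [5] S(add(S(add(Z, mul(Z, SSZ))), mul(SZ, mul(SZ, SSZ))))
  [6] S(S(add(add(Z, mul(Z, SSZ)), mul(SZ, mul(SZ, SSZ)))))
  [7] S(S(add(mul(Z, SSZ), mul(SZ, mul(SZ, SSZ)))))
  [8] S(S(add(Z, mul(SZ, mul(SZ, SSZ)))))
  [9] S(S(mul(SZ, mul(SZ, SSZ))))
  [10] S(S(add(mul(SZ, SSZ), mul(Z, mul(SZ, SSZ)))))
  [11] S(S(add(add(SSZ, mul(Z, SSZ)), mul(Z, mul(SZ, SSZ)))))
  [12] S(S(add(S(add(SZ, mul(Z, SSZ))), mul(Z, mul(SZ, SSZ)))))
  [13] S(S(S(add(add(SZ, mul(Z, SSZ)), mul(Z, mul(SZ, SSZ))))))
  [14] S(S(S(add(S(add(Z, mul(Z, SSZ))), mul(Z, mul(SZ, SSZ))))))
  [15] S(S(S(S(add(add(Z, mul(Z, SSZ)), mul(Z, mul(SZ, SSZ)))))))
  [16] S(S(S(S(add(mul(Z, SSZ), mul(Z, mul(SZ, SSZ)))))))
  [17] S(S(S(S(add(Z, mul(Z, mul(SZ, SSZ)))))))
  [18] S(S(S(S(mul(Z, mul(SZ, SSZ))))))
  [19] S^4(Z)

Answer: SAME — A ⇓ S^4(Z), B ⇓ S^4(Z)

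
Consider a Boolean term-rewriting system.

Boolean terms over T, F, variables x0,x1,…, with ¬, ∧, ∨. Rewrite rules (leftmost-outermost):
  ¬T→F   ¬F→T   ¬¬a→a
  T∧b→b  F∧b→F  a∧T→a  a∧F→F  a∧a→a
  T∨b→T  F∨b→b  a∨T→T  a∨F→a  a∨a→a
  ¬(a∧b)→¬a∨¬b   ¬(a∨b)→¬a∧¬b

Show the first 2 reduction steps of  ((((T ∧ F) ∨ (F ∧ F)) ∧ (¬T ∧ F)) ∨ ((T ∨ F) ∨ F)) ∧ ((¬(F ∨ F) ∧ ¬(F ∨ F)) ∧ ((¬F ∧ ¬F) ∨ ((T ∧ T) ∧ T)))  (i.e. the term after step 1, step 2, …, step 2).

Answer: after 2 steps: (((F ∧ F) ∧ (¬T ∧ F)) ∨ ((T ∨ F) ∨ F)) ∧ ((¬(F ∨ F) ∧ ¬(F ∨ F)) ∧ ((¬F ∧ ¬F) ∨ ((T ∧ T) ∧ T)))

Working:
  start: ((((T ∧ F) ∨ (F ∧ F)) ∧ (¬T ∧ F)) ∨ ((T ∨ F) ∨ F)) ∧ ((¬(F ∨ F) ∧ ¬(F ∨ F)) ∧ ((¬F ∧ ¬F) ∨ ((T ∧ T) ∧ T)))
  step 1: (((F ∨ (F ∧ F)) ∧ (¬T ∧ F)) ∨ ((T ∨ F) ∨ F)) ∧ ((¬(F ∨ F) ∧ ¬(F ∨ F)) ∧ ((¬F ∧ ¬F) ∨ ((T ∧ T) ∧ T)))
  step 2: (((F ∧ F) ∧ (¬T ∧ F)) ∨ ((T ∨ F) ∨ F)) ∧ ((¬(F ∨ F) ∧ ¬(F ∨ F)) ∧ ((¬F ∧ ¬F) ∨ ((T ∧ T) ∧ T)))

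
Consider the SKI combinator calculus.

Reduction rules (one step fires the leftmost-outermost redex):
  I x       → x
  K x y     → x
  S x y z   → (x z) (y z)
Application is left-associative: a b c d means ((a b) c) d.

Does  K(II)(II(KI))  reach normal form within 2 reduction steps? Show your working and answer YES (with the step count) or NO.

Answer: YES — reaches normal form I in 2 ≤ 2 steps

Derivation:
  start: K(II)(II(KI))
  step 1: II
  step 2: I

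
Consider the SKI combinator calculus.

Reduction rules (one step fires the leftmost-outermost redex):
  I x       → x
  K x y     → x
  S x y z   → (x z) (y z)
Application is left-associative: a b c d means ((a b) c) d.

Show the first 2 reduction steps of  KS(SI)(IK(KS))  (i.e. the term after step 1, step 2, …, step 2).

Answer: after 2 steps: S(K(KS))

Reduction:
  start: KS(SI)(IK(KS))
  →1  S(IK(KS))
  →2  S(K(KS))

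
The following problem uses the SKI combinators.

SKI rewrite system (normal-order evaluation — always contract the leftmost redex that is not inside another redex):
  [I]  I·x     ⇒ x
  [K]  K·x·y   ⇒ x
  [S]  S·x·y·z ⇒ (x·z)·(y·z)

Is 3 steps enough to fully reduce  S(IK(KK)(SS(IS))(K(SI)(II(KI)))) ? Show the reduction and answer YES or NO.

  start: S(IK(KK)(SS(IS))(K(SI)(II(KI))))
  step 1: S(K(KK)(SS(IS))(K(SI)(II(KI))))
  step 2: S(KK(K(SI)(II(KI))))
  step 3: SK

Answer: YES — reaches normal form SK in 3 ≤ 3 steps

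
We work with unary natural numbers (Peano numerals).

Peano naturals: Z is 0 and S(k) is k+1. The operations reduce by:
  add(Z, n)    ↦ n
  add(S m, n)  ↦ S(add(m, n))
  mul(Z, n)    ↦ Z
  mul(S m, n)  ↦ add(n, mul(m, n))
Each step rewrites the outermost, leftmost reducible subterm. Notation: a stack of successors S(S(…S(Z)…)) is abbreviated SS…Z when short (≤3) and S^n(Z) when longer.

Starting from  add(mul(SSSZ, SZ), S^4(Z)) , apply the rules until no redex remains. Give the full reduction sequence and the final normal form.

Answer: normal form = S^7(Z)  (in 14 steps)

Reduction:
  start: add(mul(SSSZ, SZ), S^4(Z))
  [1] add(add(SZ, mul(SSZ, SZ)), S^4(Z))
  [2] add(S(add(Z, mul(SSZ, SZ))), S^4(Z))
  [3] S(add(add(Z, mul(SSZ, SZ)), S^4(Z)))
  [4] S(add(mul(SSZ, SZ), S^4(Z)))
  [5] S(add(add(SZ, mul(SZ, SZ)), S^4(Z)))
  [6] S(add(S(add(Z, mul(SZ, SZ))), S^4(Z)))
  [7] S(S(add(add(Z, mul(SZ, SZ)), S^4(Z))))
  [8] S(S(add(mul(SZ, SZ), S^4(Z))))
  [9] S(S(add(add(SZ, mul(Z, SZ)), S^4(Z))))
  [10] S(S(add(S(add(Z, mul(Z, SZ))), S^4(Z))))
  [11] S(S(S(add(add(Z, mul(Z, SZ)), S^4(Z)))))
  [12] S(S(S(add(mul(Z, SZ), S^4(Z)))))
  [13] S(S(S(add(Z, S^4(Z)))))
  [14] S^7(Z)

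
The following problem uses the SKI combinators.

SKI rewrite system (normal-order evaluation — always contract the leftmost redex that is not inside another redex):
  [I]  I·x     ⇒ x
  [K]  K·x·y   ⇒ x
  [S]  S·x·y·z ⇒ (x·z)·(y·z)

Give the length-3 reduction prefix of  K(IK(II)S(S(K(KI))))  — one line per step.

  start: K(IK(II)S(S(K(KI))))
  [1] K(K(II)S(S(K(KI))))
  [2] K(II(S(K(KI))))
  [3] K(I(S(K(KI))))

Answer: after 3 steps: K(I(S(K(KI))))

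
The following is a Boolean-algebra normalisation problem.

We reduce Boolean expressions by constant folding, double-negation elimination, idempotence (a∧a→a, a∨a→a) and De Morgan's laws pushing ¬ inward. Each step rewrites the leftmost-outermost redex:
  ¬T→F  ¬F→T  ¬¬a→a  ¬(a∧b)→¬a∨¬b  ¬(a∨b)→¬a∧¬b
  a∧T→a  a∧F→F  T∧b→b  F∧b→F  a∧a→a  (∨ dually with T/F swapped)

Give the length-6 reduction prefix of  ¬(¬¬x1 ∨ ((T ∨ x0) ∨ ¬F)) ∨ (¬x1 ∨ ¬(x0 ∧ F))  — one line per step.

  start: ¬(¬¬x1 ∨ ((T ∨ x0) ∨ ¬F)) ∨ (¬x1 ∨ ¬(x0 ∧ F))
  step 1: (¬¬¬x1 ∧ ¬((T ∨ x0) ∨ ¬F)) ∨ (¬x1 ∨ ¬(x0 ∧ F))
  step 2: (¬x1 ∧ ¬((T ∨ x0) ∨ ¬F)) ∨ (¬x1 ∨ ¬(x0 ∧ F))
  step 3: (¬x1 ∧ (¬(T ∨ x0) ∧ ¬¬F)) ∨ (¬x1 ∨ ¬(x0 ∧ F))
  step 4: (¬x1 ∧ ((¬T ∧ ¬x0) ∧ ¬¬F)) ∨ (¬x1 ∨ ¬(x0 ∧ F))
  step 5: (¬x1 ∧ ((F ∧ ¬x0) ∧ ¬¬F)) ∨ (¬x1 ∨ ¬(x0 ∧ F))
  step 6: (¬x1 ∧ (F ∧ ¬¬F)) ∨ (¬x1 ∨ ¬(x0 ∧ F))

Answer: after 6 steps: (¬x1 ∧ (F ∧ ¬¬F)) ∨ (¬x1 ∨ ¬(x0 ∧ F))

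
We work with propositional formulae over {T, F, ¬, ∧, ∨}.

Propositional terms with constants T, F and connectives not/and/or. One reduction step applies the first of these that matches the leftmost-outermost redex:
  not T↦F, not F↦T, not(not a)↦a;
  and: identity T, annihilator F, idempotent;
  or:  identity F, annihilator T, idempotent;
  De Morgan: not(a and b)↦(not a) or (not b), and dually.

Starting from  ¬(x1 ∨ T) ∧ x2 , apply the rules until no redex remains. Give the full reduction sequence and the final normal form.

  start: ¬(x1 ∨ T) ∧ x2
  →1  (¬x1 ∧ ¬T) ∧ x2
  →2  (¬x1 ∧ F) ∧ x2
  →3  F ∧ x2
  →4  F

Answer: normal form = F  (in 4 steps)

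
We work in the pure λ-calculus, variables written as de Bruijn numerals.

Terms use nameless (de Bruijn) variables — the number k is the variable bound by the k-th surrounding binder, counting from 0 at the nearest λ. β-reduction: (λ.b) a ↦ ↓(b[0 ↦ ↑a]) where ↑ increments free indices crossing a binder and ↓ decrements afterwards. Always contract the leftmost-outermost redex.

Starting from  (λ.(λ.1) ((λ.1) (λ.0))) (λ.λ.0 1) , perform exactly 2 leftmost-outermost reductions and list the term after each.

Answer: after 2 steps: λ.λ.0 1

Derivation:
  start: (λ.(λ.1) ((λ.1) (λ.0))) (λ.λ.0 1)
  →1  (λ.λ.λ.0 1) ((λ.λ.λ.0 1) (λ.0))
  →2  λ.λ.0 1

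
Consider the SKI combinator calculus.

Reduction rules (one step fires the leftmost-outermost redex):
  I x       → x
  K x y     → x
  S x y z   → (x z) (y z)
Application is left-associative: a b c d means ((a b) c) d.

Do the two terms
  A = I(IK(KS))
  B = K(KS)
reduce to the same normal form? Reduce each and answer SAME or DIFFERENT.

Answer: SAME — A ⇓ K(KS), B ⇓ K(KS)

Working:
Term A:
  start: I(IK(KS))
  [1] IK(KS)
  [2] K(KS)

Term B:
  start: K(KS)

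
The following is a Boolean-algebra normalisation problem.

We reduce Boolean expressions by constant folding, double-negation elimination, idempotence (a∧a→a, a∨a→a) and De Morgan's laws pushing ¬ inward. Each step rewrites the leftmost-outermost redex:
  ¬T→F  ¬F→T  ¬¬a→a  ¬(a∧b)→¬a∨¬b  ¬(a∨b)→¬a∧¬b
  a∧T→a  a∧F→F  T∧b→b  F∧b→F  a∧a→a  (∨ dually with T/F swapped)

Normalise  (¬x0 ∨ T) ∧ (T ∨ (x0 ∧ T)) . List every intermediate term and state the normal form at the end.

  start: (¬x0 ∨ T) ∧ (T ∨ (x0 ∧ T))
  [1] T ∧ (T ∨ (x0 ∧ T))
  [2] T ∨ (x0 ∧ T)
  [3] T

Answer: normal form = T  (in 3 steps)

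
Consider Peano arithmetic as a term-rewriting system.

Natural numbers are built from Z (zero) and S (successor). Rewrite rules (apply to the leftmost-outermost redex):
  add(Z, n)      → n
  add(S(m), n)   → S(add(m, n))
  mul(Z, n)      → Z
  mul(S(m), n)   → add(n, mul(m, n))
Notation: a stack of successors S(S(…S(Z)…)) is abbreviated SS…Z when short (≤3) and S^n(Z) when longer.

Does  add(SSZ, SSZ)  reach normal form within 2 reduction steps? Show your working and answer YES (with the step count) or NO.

Answer: NO — after 2 steps the term is S(S(add(Z, SSZ))), not yet normal

Derivation:
  start: add(SSZ, SSZ)
  →1  S(add(SZ, SSZ))
  →2  S(S(add(Z, SSZ)))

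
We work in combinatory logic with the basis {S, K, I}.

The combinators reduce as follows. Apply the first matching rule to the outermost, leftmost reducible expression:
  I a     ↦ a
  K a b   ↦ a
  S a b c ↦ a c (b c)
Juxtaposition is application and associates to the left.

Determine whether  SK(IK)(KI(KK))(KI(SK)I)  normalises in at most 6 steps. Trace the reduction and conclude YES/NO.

  start: SK(IK)(KI(KK))(KI(SK)I)
  [1] K(KI(KK))(IK(KI(KK)))(KI(SK)I)
  [2] KI(KK)(KI(SK)I)
  [3] I(KI(SK)I)
  [4] KI(SK)I
  [5] II
  [6] I

Answer: YES — reaches normal form I in 6 ≤ 6 steps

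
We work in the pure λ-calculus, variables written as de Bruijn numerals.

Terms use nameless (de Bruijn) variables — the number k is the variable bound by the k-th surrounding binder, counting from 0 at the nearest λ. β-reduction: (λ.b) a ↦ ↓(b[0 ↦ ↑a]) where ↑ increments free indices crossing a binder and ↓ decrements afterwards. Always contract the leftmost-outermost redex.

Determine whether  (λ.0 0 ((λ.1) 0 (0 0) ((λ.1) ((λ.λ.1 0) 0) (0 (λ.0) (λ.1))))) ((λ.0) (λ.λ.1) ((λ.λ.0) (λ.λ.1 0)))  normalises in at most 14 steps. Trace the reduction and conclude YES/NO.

Answer: NO — after 14 steps the term is (λ.λ.1) ((λ.λ.0) (λ.λ.1 0)) ((λ.0) (λ.λ.1) ((λ.λ.0) (λ.λ.1 0)) (λ.0) (λ.(λ.0) (λ.λ.1) ((λ.λ.0) (λ.λ.1 0)))), not yet normal

Derivation:
  start: (λ.0 0 ((λ.1) 0 (0 0) ((λ.1) ((λ.λ.1 0) 0) (0 (λ.0) (λ.1))))) ((λ.0) (λ.λ.1) ((λ.λ.0) (λ.λ.1 0)))
  step 1: (λ.0) (λ.λ.1) ((λ.λ.0) (λ.λ.1 0)) ((λ.0) (λ.λ.1) ((λ.λ.0) (λ.λ.1 0))) ((λ.(λ.0) (λ.λ.1) ((λ.λ.0) (λ.λ.1 0))) ((λ.0) (λ.λ.1) ((λ.λ.0) (λ.λ.1 0))) ((λ.0) (λ.λ.1) ((λ.λ.0) (λ.λ.1 0)) ((λ.0) (λ.λ.1) ((λ.λ.0) (λ.λ.1 0)))) ((λ.(λ.0) (λ.λ.1) ((λ.λ.0) (λ.λ.1 0))) ((λ.λ.1 0) ((λ.0) (λ.λ.1) ((λ.λ.0) (λ.λ.1 0)))) ((λ.0) (λ.λ.1) ((λ.λ.0) (λ.λ.1 0)) (λ.0) (λ.(λ.0) (λ.λ.1) ((λ.λ.0) (λ.λ.1 0))))))
  step 2: (λ.λ.1) ((λ.λ.0) (λ.λ.1 0)) ((λ.0) (λ.λ.1) ((λ.λ.0) (λ.λ.1 0))) ((λ.(λ.0) (λ.λ.1) ((λ.λ.0) (λ.λ.1 0))) ((λ.0) (λ.λ.1) ((λ.λ.0) (λ.λ.1 0))) ((λ.0) (λ.λ.1) ((λ.λ.0) (λ.λ.1 0)) ((λ.0) (λ.λ.1) ((λ.λ.0) (λ.λ.1 0)))) ((λ.(λ.0) (λ.λ.1) ((λ.λ.0) (λ.λ.1 0))) ((λ.λ.1 0) ((λ.0) (λ.λ.1) ((λ.λ.0) (λ.λ.1 0)))) ((λ.0) (λ.λ.1) ((λ.λ.0) (λ.λ.1 0)) (λ.0) (λ.(λ.0) (λ.λ.1) ((λ.λ.0) (λ.λ.1 0))))))
  step 3: (λ.(λ.λ.0) (λ.λ.1 0)) ((λ.0) (λ.λ.1) ((λ.λ.0) (λ.λ.1 0))) ((λ.(λ.0) (λ.λ.1) ((λ.λ.0) (λ.λ.1 0))) ((λ.0) (λ.λ.1) ((λ.λ.0) (λ.λ.1 0))) ((λ.0) (λ.λ.1) ((λ.λ.0) (λ.λ.1 0)) ((λ.0) (λ.λ.1) ((λ.λ.0) (λ.λ.1 0)))) ((λ.(λ.0) (λ.λ.1) ((λ.λ.0) (λ.λ.1 0))) ((λ.λ.1 0) ((λ.0) (λ.λ.1) ((λ.λ.0) (λ.λ.1 0)))) ((λ.0) (λ.λ.1) ((λ.λ.0) (λ.λ.1 0)) (λ.0) (λ.(λ.0) (λ.λ.1) ((λ.λ.0) (λ.λ.1 0))))))
  step 4: (λ.λ.0) (λ.λ.1 0) ((λ.(λ.0) (λ.λ.1) ((λ.λ.0) (λ.λ.1 0))) ((λ.0) (λ.λ.1) ((λ.λ.0) (λ.λ.1 0))) ((λ.0) (λ.λ.1) ((λ.λ.0) (λ.λ.1 0)) ((λ.0) (λ.λ.1) ((λ.λ.0) (λ.λ.1 0)))) ((λ.(λ.0) (λ.λ.1) ((λ.λ.0) (λ.λ.1 0))) ((λ.λ.1 0) ((λ.0) (λ.λ.1) ((λ.λ.0) (λ.λ.1 0)))) ((λ.0) (λ.λ.1) ((λ.λ.0) (λ.λ.1 0)) (λ.0) (λ.(λ.0) (λ.λ.1) ((λ.λ.0) (λ.λ.1 0))))))
  step 5: (λ.0) ((λ.(λ.0) (λ.λ.1) ((λ.λ.0) (λ.λ.1 0))) ((λ.0) (λ.λ.1) ((λ.λ.0) (λ.λ.1 0))) ((λ.0) (λ.λ.1) ((λ.λ.0) (λ.λ.1 0)) ((λ.0) (λ.λ.1) ((λ.λ.0) (λ.λ.1 0)))) ((λ.(λ.0) (λ.λ.1) ((λ.λ.0) (λ.λ.1 0))) ((λ.λ.1 0) ((λ.0) (λ.λ.1) ((λ.λ.0) (λ.λ.1 0)))) ((λ.0) (λ.λ.1) ((λ.λ.0) (λ.λ.1 0)) (λ.0) (λ.(λ.0) (λ.λ.1) ((λ.λ.0) (λ.λ.1 0))))))
  step 6: (λ.(λ.0) (λ.λ.1) ((λ.λ.0) (λ.λ.1 0))) ((λ.0) (λ.λ.1) ((λ.λ.0) (λ.λ.1 0))) ((λ.0) (λ.λ.1) ((λ.λ.0) (λ.λ.1 0)) ((λ.0) (λ.λ.1) ((λ.λ.0) (λ.λ.1 0)))) ((λ.(λ.0) (λ.λ.1) ((λ.λ.0) (λ.λ.1 0))) ((λ.λ.1 0) ((λ.0) (λ.λ.1) ((λ.λ.0) (λ.λ.1 0)))) ((λ.0) (λ.λ.1) ((λ.λ.0) (λ.λ.1 0)) (λ.0) (λ.(λ.0) (λ.λ.1) ((λ.λ.0) (λ.λ.1 0)))))
  step 7: (λ.0) (λ.λ.1) ((λ.λ.0) (λ.λ.1 0)) ((λ.0) (λ.λ.1) ((λ.λ.0) (λ.λ.1 0)) ((λ.0) (λ.λ.1) ((λ.λ.0) (λ.λ.1 0)))) ((λ.(λ.0) (λ.λ.1) ((λ.λ.0) (λ.λ.1 0))) ((λ.λ.1 0) ((λ.0) (λ.λ.1) ((λ.λ.0) (λ.λ.1 0)))) ((λ.0) (λ.λ.1) ((λ.λ.0) (λ.λ.1 0)) (λ.0) (λ.(λ.0) (λ.λ.1) ((λ.λ.0) (λ.λ.1 0)))))
  step 8: (λ.λ.1) ((λ.λ.0) (λ.λ.1 0)) ((λ.0) (λ.λ.1) ((λ.λ.0) (λ.λ.1 0)) ((λ.0) (λ.λ.1) ((λ.λ.0) (λ.λ.1 0)))) ((λ.(λ.0) (λ.λ.1) ((λ.λ.0) (λ.λ.1 0))) ((λ.λ.1 0) ((λ.0) (λ.λ.1) ((λ.λ.0) (λ.λ.1 0)))) ((λ.0) (λ.λ.1) ((λ.λ.0) (λ.λ.1 0)) (λ.0) (λ.(λ.0) (λ.λ.1) ((λ.λ.0) (λ.λ.1 0)))))
  step 9: (λ.(λ.λ.0) (λ.λ.1 0)) ((λ.0) (λ.λ.1) ((λ.λ.0) (λ.λ.1 0)) ((λ.0) (λ.λ.1) ((λ.λ.0) (λ.λ.1 0)))) ((λ.(λ.0) (λ.λ.1) ((λ.λ.0) (λ.λ.1 0))) ((λ.λ.1 0) ((λ.0) (λ.λ.1) ((λ.λ.0) (λ.λ.1 0)))) ((λ.0) (λ.λ.1) ((λ.λ.0) (λ.λ.1 0)) (λ.0) (λ.(λ.0) (λ.λ.1) ((λ.λ.0) (λ.λ.1 0)))))
  step 10: (λ.λ.0) (λ.λ.1 0) ((λ.(λ.0) (λ.λ.1) ((λ.λ.0) (λ.λ.1 0))) ((λ.λ.1 0) ((λ.0) (λ.λ.1) ((λ.λ.0) (λ.λ.1 0)))) ((λ.0) (λ.λ.1) ((λ.λ.0) (λ.λ.1 0)) (λ.0) (λ.(λ.0) (λ.λ.1) ((λ.λ.0) (λ.λ.1 0)))))
  step 11: (λ.0) ((λ.(λ.0) (λ.λ.1) ((λ.λ.0) (λ.λ.1 0))) ((λ.λ.1 0) ((λ.0) (λ.λ.1) ((λ.λ.0) (λ.λ.1 0)))) ((λ.0) (λ.λ.1) ((λ.λ.0) (λ.λ.1 0)) (λ.0) (λ.(λ.0) (λ.λ.1) ((λ.λ.0) (λ.λ.1 0)))))
  step 12: (λ.(λ.0) (λ.λ.1) ((λ.λ.0) (λ.λ.1 0))) ((λ.λ.1 0) ((λ.0) (λ.λ.1) ((λ.λ.0) (λ.λ.1 0)))) ((λ.0) (λ.λ.1) ((λ.λ.0) (λ.λ.1 0)) (λ.0) (λ.(λ.0) (λ.λ.1) ((λ.λ.0) (λ.λ.1 0))))
  step 13: (λ.0) (λ.λ.1) ((λ.λ.0) (λ.λ.1 0)) ((λ.0) (λ.λ.1) ((λ.λ.0) (λ.λ.1 0)) (λ.0) (λ.(λ.0) (λ.λ.1) ((λ.λ.0) (λ.λ.1 0))))
  step 14: (λ.λ.1) ((λ.λ.0) (λ.λ.1 0)) ((λ.0) (λ.λ.1) ((λ.λ.0) (λ.λ.1 0)) (λ.0) (λ.(λ.0) (λ.λ.1) ((λ.λ.0) (λ.λ.1 0))))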